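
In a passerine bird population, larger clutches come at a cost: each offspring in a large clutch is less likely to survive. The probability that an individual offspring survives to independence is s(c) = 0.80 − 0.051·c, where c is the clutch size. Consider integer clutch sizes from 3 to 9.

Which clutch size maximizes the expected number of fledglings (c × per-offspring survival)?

8

Expected fledglings = c × s(c):
  c=3: 3 × 0.647 = 1.941
  c=4: 4 × 0.596 = 2.384
  c=5: 5 × 0.545 = 2.725
  c=6: 6 × 0.494 = 2.964
  c=7: 7 × 0.443 = 3.101
  c=8: 8 × 0.392 = 3.136
  c=9: 9 × 0.341 = 3.069
Maximum at c = 8 (3.136 fledglings).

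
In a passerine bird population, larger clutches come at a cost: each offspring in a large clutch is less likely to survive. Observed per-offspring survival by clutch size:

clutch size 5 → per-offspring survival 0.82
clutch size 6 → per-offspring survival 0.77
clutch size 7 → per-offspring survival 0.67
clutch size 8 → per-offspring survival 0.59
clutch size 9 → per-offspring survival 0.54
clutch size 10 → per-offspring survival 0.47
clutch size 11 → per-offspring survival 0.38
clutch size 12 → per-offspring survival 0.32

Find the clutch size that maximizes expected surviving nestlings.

9

Expected surviving nestlings = c × s(c):
  c=5: 5 × 0.82 = 4.100
  c=6: 6 × 0.77 = 4.620
  c=7: 7 × 0.67 = 4.690
  c=8: 8 × 0.59 = 4.720
  c=9: 9 × 0.54 = 4.860
  c=10: 10 × 0.47 = 4.700
  c=11: 11 × 0.38 = 4.180
  c=12: 12 × 0.32 = 3.840
Maximum at c = 9 (4.860 surviving nestlings).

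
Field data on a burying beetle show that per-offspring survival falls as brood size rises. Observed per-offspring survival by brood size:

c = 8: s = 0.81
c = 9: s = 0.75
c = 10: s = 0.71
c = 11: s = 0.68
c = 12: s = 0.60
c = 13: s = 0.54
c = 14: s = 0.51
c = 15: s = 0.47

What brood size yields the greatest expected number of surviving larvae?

11

Expected surviving larvae = c × s(c):
  c=8: 8 × 0.81 = 6.480
  c=9: 9 × 0.75 = 6.750
  c=10: 10 × 0.71 = 7.100
  c=11: 11 × 0.68 = 7.480
  c=12: 12 × 0.60 = 7.200
  c=13: 13 × 0.54 = 7.020
  c=14: 14 × 0.51 = 7.140
  c=15: 15 × 0.47 = 7.050
Maximum at c = 11 (7.480 surviving larvae).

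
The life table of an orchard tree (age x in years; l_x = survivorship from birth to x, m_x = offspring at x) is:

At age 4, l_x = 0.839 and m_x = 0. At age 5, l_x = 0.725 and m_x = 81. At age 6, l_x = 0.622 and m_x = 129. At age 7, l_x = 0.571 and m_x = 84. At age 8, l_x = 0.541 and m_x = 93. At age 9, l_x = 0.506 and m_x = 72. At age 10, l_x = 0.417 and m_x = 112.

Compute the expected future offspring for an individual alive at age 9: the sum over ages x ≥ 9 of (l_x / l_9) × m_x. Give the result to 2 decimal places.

l_9 = 0.506. Conditional survival from age 9 to x is l_x / l_9.
  x=9: (0.506/0.506) × 72 = 72.0000
  x=10: (0.417/0.506) × 112 = 92.3004
Sum = 72.0000 + 92.3004 = 164.3004

164.30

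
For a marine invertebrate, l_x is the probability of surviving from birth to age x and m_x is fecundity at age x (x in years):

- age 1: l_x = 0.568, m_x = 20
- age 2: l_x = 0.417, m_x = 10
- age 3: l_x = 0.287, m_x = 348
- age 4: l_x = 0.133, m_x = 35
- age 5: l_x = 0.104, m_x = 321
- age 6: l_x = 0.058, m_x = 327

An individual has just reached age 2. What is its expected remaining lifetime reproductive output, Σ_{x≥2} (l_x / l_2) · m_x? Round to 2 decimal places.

l_2 = 0.417. Conditional survival from age 2 to x is l_x / l_2.
  x=2: (0.417/0.417) × 10 = 10.0000
  x=3: (0.287/0.417) × 348 = 239.5108
  x=4: (0.133/0.417) × 35 = 11.1631
  x=5: (0.104/0.417) × 321 = 80.0576
  x=6: (0.058/0.417) × 327 = 45.4820
Sum = 10.0000 + 239.5108 + 11.1631 + 80.0576 + 45.4820 = 386.2134

386.21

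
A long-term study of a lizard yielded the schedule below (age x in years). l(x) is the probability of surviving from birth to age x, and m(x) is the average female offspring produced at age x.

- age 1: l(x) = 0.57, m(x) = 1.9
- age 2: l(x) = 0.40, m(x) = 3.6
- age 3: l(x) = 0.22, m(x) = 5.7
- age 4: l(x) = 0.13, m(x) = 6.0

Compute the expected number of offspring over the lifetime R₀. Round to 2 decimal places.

4.56

R₀ = Σ l(x) m(x):
  age 1: 0.57 × 1.9 = 1.0830
  age 2: 0.40 × 3.6 = 1.4400
  age 3: 0.22 × 5.7 = 1.2540
  age 4: 0.13 × 6.0 = 0.7800
R₀ = 1.0830 + 1.4400 + 1.2540 + 0.7800 = 4.5570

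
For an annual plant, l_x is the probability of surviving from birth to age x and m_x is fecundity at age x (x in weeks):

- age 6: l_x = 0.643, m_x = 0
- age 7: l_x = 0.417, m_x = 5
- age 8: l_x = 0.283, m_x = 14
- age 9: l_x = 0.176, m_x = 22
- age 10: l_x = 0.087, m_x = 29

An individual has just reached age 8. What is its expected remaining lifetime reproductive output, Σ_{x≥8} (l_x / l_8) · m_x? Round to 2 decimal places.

36.60

l_8 = 0.283. Conditional survival from age 8 to x is l_x / l_8.
  x=8: (0.283/0.283) × 14 = 14.0000
  x=9: (0.176/0.283) × 22 = 13.6820
  x=10: (0.087/0.283) × 29 = 8.9152
Sum = 14.0000 + 13.6820 + 8.9152 = 36.5972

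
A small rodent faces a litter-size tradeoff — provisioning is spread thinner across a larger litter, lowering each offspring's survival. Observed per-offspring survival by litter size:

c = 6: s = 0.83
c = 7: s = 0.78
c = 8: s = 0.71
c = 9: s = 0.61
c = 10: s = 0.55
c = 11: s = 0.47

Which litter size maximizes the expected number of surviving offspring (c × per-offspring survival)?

Expected surviving offspring = c × s(c):
  c=6: 6 × 0.83 = 4.980
  c=7: 7 × 0.78 = 5.460
  c=8: 8 × 0.71 = 5.680
  c=9: 9 × 0.61 = 5.490
  c=10: 10 × 0.55 = 5.500
  c=11: 11 × 0.47 = 5.170
Maximum at c = 8 (5.680 surviving offspring).

8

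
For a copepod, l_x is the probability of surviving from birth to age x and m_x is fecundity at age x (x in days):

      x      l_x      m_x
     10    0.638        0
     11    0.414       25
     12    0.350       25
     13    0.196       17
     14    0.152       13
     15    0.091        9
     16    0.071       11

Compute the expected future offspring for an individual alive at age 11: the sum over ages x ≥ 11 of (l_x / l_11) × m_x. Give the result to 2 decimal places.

62.82

l_11 = 0.414. Conditional survival from age 11 to x is l_x / l_11.
  x=11: (0.414/0.414) × 25 = 25.0000
  x=12: (0.350/0.414) × 25 = 21.1353
  x=13: (0.196/0.414) × 17 = 8.0483
  x=14: (0.152/0.414) × 13 = 4.7729
  x=15: (0.091/0.414) × 9 = 1.9783
  x=16: (0.071/0.414) × 11 = 1.8865
Sum = 25.0000 + 21.1353 + 8.0483 + 4.7729 + 1.9783 + 1.8865 = 62.8213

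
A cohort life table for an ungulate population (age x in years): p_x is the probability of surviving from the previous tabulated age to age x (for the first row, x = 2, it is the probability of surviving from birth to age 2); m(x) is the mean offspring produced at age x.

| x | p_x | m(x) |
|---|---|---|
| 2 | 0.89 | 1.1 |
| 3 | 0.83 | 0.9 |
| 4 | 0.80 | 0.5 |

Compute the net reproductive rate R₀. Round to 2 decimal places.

1.94

Survivorship from birth: l_x = p_2·p_3·…·p_x.
  l_2 = 0.89000
  l_3 = 0.73870
  l_4 = 0.59096
R₀ = Σ l_x m(x):
  age 2: 0.89000 × 1.1 = 0.9790
  age 3: 0.73870 × 0.9 = 0.6648
  age 4: 0.59096 × 0.5 = 0.2955
R₀ = 0.9790 + 0.6648 + 0.2955 = 1.9393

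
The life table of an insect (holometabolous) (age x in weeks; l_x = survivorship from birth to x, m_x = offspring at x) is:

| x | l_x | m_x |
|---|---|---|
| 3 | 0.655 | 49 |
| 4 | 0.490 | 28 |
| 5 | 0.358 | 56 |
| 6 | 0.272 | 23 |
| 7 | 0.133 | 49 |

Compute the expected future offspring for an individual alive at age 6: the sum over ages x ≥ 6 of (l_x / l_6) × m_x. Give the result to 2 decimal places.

46.96

l_6 = 0.272. Conditional survival from age 6 to x is l_x / l_6.
  x=6: (0.272/0.272) × 23 = 23.0000
  x=7: (0.133/0.272) × 49 = 23.9596
Sum = 23.0000 + 23.9596 = 46.9596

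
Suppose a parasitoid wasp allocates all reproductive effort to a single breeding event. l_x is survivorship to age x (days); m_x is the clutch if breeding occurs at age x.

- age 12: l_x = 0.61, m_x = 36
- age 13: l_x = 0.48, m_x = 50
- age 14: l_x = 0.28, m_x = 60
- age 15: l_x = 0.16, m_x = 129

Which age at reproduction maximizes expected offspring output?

Expected offspring if breeding at age x = l_x × m_x:
  age 12: 0.61 × 36 = 21.960
  age 13: 0.48 × 50 = 24.000
  age 14: 0.28 × 60 = 16.800
  age 15: 0.16 × 129 = 20.640
Maximum at age 13 (24.000).

13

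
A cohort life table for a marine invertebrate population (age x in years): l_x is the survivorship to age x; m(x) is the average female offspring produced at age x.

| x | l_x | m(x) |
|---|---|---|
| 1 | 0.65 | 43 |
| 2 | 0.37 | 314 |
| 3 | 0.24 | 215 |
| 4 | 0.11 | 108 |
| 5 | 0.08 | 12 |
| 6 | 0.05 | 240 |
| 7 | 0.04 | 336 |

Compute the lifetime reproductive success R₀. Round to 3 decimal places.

R₀ = Σ l_x m(x):
  age 1: 0.65 × 43 = 27.9500
  age 2: 0.37 × 314 = 116.1800
  age 3: 0.24 × 215 = 51.6000
  age 4: 0.11 × 108 = 11.8800
  age 5: 0.08 × 12 = 0.9600
  age 6: 0.05 × 240 = 12.0000
  age 7: 0.04 × 336 = 13.4400
R₀ = 27.9500 + 116.1800 + 51.6000 + 11.8800 + 0.9600 + 12.0000 + 13.4400 = 234.0100

234.010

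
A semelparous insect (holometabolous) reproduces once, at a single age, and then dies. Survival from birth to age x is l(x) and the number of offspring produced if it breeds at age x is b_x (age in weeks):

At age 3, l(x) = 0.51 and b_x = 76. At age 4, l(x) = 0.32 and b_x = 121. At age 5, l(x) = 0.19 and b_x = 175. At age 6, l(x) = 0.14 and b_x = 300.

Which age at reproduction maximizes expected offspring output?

6

Expected offspring if breeding at age x = l(x) × b_x:
  age 3: 0.51 × 76 = 38.760
  age 4: 0.32 × 121 = 38.720
  age 5: 0.19 × 175 = 33.250
  age 6: 0.14 × 300 = 42.000
Maximum at age 6 (42.000).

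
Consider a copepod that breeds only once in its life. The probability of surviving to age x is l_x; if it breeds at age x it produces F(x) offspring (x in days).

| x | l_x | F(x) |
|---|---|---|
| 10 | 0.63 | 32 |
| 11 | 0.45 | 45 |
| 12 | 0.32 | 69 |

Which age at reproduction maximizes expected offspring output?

Expected offspring if breeding at age x = l_x × F(x):
  age 10: 0.63 × 32 = 20.160
  age 11: 0.45 × 45 = 20.250
  age 12: 0.32 × 69 = 22.080
Maximum at age 12 (22.080).

12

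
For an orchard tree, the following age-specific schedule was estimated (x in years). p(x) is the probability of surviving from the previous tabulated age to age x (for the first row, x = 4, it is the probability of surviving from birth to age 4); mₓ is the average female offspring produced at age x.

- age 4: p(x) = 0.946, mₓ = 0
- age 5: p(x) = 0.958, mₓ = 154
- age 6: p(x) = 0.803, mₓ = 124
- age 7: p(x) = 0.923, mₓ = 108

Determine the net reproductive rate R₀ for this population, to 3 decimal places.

Survivorship from birth: l_x = p_4·p_5·…·p_x.
  l_4 = 0.94600
  l_5 = 0.90627
  l_6 = 0.72773
  l_7 = 0.67170
R₀ = Σ l_x mₓ:
  age 4: 0.94600 × 0 = 0.0000
  age 5: 0.90627 × 154 = 139.5656
  age 6: 0.72773 × 124 = 90.2385
  age 7: 0.67170 × 108 = 72.5436
R₀ = 0.0000 + 139.5656 + 90.2385 + 72.5436 = 302.3477

302.348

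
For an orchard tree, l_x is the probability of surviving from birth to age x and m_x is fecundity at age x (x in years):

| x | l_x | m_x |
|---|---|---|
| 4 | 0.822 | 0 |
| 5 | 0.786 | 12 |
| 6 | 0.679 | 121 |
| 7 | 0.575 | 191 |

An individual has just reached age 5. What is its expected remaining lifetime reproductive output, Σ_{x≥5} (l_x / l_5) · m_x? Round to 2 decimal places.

256.25

l_5 = 0.786. Conditional survival from age 5 to x is l_x / l_5.
  x=5: (0.786/0.786) × 12 = 12.0000
  x=6: (0.679/0.786) × 121 = 104.5280
  x=7: (0.575/0.786) × 191 = 139.7265
Sum = 12.0000 + 104.5280 + 139.7265 = 256.2545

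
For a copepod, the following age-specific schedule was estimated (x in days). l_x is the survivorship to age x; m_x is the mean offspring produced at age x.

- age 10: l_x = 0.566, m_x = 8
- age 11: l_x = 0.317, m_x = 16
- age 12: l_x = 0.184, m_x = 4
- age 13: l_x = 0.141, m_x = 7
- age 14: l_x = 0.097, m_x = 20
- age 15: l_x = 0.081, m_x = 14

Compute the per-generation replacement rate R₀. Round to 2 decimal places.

R₀ = Σ l_x m_x:
  age 10: 0.566 × 8 = 4.5280
  age 11: 0.317 × 16 = 5.0720
  age 12: 0.184 × 4 = 0.7360
  age 13: 0.141 × 7 = 0.9870
  age 14: 0.097 × 20 = 1.9400
  age 15: 0.081 × 14 = 1.1340
R₀ = 4.5280 + 5.0720 + 0.7360 + 0.9870 + 1.9400 + 1.1340 = 14.3970

14.40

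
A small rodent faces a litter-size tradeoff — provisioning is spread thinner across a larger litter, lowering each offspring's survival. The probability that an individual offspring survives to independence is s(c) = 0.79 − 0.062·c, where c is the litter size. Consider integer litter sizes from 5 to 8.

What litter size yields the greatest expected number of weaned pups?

6

Expected weaned pups = c × s(c):
  c=5: 5 × 0.480 = 2.400
  c=6: 6 × 0.418 = 2.508
  c=7: 7 × 0.356 = 2.492
  c=8: 8 × 0.294 = 2.352
Maximum at c = 6 (2.508 weaned pups).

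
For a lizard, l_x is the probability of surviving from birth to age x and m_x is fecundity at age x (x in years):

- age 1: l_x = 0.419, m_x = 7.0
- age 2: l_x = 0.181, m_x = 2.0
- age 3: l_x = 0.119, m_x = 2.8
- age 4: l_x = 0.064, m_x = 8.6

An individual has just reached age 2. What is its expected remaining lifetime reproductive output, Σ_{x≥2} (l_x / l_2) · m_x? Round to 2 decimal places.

6.88

l_2 = 0.181. Conditional survival from age 2 to x is l_x / l_2.
  x=2: (0.181/0.181) × 2.0 = 2.0000
  x=3: (0.119/0.181) × 2.8 = 1.8409
  x=4: (0.064/0.181) × 8.6 = 3.0409
Sum = 2.0000 + 1.8409 + 3.0409 = 6.8818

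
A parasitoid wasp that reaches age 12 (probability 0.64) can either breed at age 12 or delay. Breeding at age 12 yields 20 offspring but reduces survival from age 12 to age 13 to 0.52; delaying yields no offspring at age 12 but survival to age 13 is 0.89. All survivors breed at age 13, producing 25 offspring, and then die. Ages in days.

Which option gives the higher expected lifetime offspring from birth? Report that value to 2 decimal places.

breed at age 12: R₀ = 0.64 × (20 + 0.52 × 25) = 0.64 × 33.0000 = 21.1200
delay to age 13: R₀ = 0.64 × (0.89 × 25) = 0.64 × 22.2500 = 14.2400
Higher: breed at age 12 (21.1200).

21.12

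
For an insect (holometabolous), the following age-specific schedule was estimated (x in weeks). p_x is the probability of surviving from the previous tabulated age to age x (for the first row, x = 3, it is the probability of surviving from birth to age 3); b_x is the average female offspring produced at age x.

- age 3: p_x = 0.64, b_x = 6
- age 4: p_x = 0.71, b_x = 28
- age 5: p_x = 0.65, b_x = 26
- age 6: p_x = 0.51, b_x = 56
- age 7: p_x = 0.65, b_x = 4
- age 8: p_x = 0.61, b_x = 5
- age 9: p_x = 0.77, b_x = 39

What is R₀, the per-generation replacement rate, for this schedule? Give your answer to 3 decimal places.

35.162

Survivorship from birth: l_x = p_3·p_4·…·p_x.
  l_3 = 0.64000
  l_4 = 0.45440
  l_5 = 0.29536
  l_6 = 0.15063
  l_7 = 0.09791
  l_8 = 0.05973
  l_9 = 0.04599
R₀ = Σ l_x b_x:
  age 3: 0.64000 × 6 = 3.8400
  age 4: 0.45440 × 28 = 12.7232
  age 5: 0.29536 × 26 = 7.6794
  age 6: 0.15063 × 56 = 8.4353
  age 7: 0.09791 × 4 = 0.3916
  age 8: 0.05973 × 5 = 0.2986
  age 9: 0.04599 × 39 = 1.7936
R₀ = 3.8400 + 12.7232 + 7.6794 + 8.4353 + 0.3916 + 0.2986 + 1.7936 = 35.1617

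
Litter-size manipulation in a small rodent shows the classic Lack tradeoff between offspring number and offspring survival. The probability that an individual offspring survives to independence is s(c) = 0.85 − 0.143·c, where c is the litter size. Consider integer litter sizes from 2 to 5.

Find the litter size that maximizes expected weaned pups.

3

Expected weaned pups = c × s(c):
  c=2: 2 × 0.564 = 1.128
  c=3: 3 × 0.421 = 1.263
  c=4: 4 × 0.278 = 1.112
  c=5: 5 × 0.135 = 0.675
Maximum at c = 3 (1.263 weaned pups).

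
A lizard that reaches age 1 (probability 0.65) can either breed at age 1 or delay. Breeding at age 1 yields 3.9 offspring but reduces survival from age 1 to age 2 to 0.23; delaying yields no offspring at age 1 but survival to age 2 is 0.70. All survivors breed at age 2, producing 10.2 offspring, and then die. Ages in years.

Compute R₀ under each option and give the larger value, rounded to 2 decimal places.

4.64

breed at age 1: R₀ = 0.65 × (3.9 + 0.23 × 10.2) = 0.65 × 6.2460 = 4.0599
delay to age 2: R₀ = 0.65 × (0.70 × 10.2) = 0.65 × 7.1400 = 4.6410
Higher: delay to age 2 (4.6410).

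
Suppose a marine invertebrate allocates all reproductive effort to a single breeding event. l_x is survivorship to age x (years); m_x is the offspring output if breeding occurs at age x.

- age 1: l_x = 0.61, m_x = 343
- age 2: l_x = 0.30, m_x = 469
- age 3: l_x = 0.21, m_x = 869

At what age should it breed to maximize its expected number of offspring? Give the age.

Expected offspring if breeding at age x = l_x × m_x:
  age 1: 0.61 × 343 = 209.230
  age 2: 0.30 × 469 = 140.700
  age 3: 0.21 × 869 = 182.490
Maximum at age 1 (209.230).

1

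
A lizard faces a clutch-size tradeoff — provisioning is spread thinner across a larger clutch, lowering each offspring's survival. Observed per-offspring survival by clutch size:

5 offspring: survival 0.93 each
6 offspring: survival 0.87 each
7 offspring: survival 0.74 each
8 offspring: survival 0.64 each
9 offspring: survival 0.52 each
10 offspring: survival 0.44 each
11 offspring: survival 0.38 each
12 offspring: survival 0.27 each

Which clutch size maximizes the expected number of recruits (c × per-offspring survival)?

Expected recruits = c × s(c):
  c=5: 5 × 0.93 = 4.650
  c=6: 6 × 0.87 = 5.220
  c=7: 7 × 0.74 = 5.180
  c=8: 8 × 0.64 = 5.120
  c=9: 9 × 0.52 = 4.680
  c=10: 10 × 0.44 = 4.400
  c=11: 11 × 0.38 = 4.180
  c=12: 12 × 0.27 = 3.240
Maximum at c = 6 (5.220 recruits).

6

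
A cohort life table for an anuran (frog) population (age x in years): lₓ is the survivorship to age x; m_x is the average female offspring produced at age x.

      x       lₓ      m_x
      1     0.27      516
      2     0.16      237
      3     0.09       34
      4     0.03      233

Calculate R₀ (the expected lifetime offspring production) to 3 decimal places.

187.290

R₀ = Σ lₓ m_x:
  age 1: 0.27 × 516 = 139.3200
  age 2: 0.16 × 237 = 37.9200
  age 3: 0.09 × 34 = 3.0600
  age 4: 0.03 × 233 = 6.9900
R₀ = 139.3200 + 37.9200 + 3.0600 + 6.9900 = 187.2900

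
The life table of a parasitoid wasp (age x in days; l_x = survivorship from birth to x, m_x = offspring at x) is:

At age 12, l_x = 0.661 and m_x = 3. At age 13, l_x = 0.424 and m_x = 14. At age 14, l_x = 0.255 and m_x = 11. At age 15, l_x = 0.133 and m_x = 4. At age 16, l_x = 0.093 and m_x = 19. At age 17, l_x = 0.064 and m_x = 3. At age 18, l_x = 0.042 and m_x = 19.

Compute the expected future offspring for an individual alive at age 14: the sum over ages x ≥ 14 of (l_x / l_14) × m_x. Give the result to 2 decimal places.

l_14 = 0.255. Conditional survival from age 14 to x is l_x / l_14.
  x=14: (0.255/0.255) × 11 = 11.0000
  x=15: (0.133/0.255) × 4 = 2.0863
  x=16: (0.093/0.255) × 19 = 6.9294
  x=17: (0.064/0.255) × 3 = 0.7529
  x=18: (0.042/0.255) × 19 = 3.1294
Sum = 11.0000 + 2.0863 + 6.9294 + 0.7529 + 3.1294 = 23.8980

23.90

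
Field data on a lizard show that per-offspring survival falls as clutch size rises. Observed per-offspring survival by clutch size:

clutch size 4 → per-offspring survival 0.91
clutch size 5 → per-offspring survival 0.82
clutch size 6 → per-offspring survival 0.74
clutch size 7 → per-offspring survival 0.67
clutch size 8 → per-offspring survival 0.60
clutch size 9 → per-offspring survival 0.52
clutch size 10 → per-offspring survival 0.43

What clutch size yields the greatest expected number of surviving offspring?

8

Expected surviving offspring = c × s(c):
  c=4: 4 × 0.91 = 3.640
  c=5: 5 × 0.82 = 4.100
  c=6: 6 × 0.74 = 4.440
  c=7: 7 × 0.67 = 4.690
  c=8: 8 × 0.60 = 4.800
  c=9: 9 × 0.52 = 4.680
  c=10: 10 × 0.43 = 4.300
Maximum at c = 8 (4.800 surviving offspring).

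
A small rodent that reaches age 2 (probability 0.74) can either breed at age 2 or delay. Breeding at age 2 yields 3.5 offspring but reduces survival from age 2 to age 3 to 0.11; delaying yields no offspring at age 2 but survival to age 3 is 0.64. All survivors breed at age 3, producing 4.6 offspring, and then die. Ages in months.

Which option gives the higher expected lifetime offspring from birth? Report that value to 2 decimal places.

breed at age 2: R₀ = 0.74 × (3.5 + 0.11 × 4.6) = 0.74 × 4.0060 = 2.9644
delay to age 3: R₀ = 0.74 × (0.64 × 4.6) = 0.74 × 2.9440 = 2.1786
Higher: breed at age 2 (2.9644).

2.96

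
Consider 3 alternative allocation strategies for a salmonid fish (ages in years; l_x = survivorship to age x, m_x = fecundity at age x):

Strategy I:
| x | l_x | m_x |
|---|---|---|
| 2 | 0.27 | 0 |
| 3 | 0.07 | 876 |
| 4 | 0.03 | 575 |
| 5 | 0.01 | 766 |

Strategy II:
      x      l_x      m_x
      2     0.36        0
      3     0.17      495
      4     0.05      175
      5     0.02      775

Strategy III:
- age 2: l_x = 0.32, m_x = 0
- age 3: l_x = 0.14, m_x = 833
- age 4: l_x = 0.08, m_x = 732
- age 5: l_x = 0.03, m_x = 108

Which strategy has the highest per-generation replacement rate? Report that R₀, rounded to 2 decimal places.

Strategy I: R₀ = 0.27×0 + 0.07×876 + 0.03×575 + 0.01×766 = 86.2300
Strategy II: R₀ = 0.36×0 + 0.17×495 + 0.05×175 + 0.02×775 = 108.4000
Strategy III: R₀ = 0.32×0 + 0.14×833 + 0.08×732 + 0.03×108 = 178.4200
Highest R₀: strategy III with 178.4200.

178.42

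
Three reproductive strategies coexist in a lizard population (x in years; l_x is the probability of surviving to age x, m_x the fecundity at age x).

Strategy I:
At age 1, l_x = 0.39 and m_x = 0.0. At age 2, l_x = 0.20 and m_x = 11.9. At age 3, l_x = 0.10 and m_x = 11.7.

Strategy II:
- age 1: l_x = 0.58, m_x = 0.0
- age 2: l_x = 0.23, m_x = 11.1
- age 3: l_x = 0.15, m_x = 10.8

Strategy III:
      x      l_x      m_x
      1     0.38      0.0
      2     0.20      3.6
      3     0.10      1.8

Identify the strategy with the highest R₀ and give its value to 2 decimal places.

4.17

Strategy I: R₀ = 0.39×0.0 + 0.20×11.9 + 0.10×11.7 = 3.5500
Strategy II: R₀ = 0.58×0.0 + 0.23×11.1 + 0.15×10.8 = 4.1730
Strategy III: R₀ = 0.38×0.0 + 0.20×3.6 + 0.10×1.8 = 0.9000
Highest R₀: strategy II with 4.1730.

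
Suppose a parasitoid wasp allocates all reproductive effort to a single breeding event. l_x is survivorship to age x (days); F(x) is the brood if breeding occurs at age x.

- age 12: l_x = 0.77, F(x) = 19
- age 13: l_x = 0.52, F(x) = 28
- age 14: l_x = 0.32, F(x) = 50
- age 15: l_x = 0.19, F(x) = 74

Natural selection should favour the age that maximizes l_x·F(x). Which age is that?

14

Expected offspring if breeding at age x = l_x × F(x):
  age 12: 0.77 × 19 = 14.630
  age 13: 0.52 × 28 = 14.560
  age 14: 0.32 × 50 = 16.000
  age 15: 0.19 × 74 = 14.060
Maximum at age 14 (16.000).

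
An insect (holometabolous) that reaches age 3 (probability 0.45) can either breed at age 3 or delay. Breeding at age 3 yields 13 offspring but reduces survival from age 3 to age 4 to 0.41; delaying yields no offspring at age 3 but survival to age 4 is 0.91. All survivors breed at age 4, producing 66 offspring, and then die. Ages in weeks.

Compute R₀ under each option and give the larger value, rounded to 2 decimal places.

breed at age 3: R₀ = 0.45 × (13 + 0.41 × 66) = 0.45 × 40.0600 = 18.0270
delay to age 4: R₀ = 0.45 × (0.91 × 66) = 0.45 × 60.0600 = 27.0270
Higher: delay to age 4 (27.0270).

27.03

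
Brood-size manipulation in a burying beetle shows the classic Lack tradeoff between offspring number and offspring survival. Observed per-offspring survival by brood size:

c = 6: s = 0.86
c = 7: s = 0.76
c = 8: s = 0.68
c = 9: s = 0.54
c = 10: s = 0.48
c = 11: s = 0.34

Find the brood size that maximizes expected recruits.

8

Expected recruits = c × s(c):
  c=6: 6 × 0.86 = 5.160
  c=7: 7 × 0.76 = 5.320
  c=8: 8 × 0.68 = 5.440
  c=9: 9 × 0.54 = 4.860
  c=10: 10 × 0.48 = 4.800
  c=11: 11 × 0.34 = 3.740
Maximum at c = 8 (5.440 recruits).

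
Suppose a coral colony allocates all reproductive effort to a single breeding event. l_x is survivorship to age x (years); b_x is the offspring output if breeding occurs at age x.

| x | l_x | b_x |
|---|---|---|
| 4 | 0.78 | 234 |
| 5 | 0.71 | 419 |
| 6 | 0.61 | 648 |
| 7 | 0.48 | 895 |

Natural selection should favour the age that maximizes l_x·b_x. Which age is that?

Expected offspring if breeding at age x = l_x × b_x:
  age 4: 0.78 × 234 = 182.520
  age 5: 0.71 × 419 = 297.490
  age 6: 0.61 × 648 = 395.280
  age 7: 0.48 × 895 = 429.600
Maximum at age 7 (429.600).

7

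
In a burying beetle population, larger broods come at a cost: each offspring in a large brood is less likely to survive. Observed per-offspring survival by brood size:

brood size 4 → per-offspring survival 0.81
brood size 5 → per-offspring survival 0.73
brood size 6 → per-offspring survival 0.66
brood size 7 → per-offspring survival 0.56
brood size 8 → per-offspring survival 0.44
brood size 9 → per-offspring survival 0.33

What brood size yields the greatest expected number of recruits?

6

Expected recruits = c × s(c):
  c=4: 4 × 0.81 = 3.240
  c=5: 5 × 0.73 = 3.650
  c=6: 6 × 0.66 = 3.960
  c=7: 7 × 0.56 = 3.920
  c=8: 8 × 0.44 = 3.520
  c=9: 9 × 0.33 = 2.970
Maximum at c = 6 (3.960 recruits).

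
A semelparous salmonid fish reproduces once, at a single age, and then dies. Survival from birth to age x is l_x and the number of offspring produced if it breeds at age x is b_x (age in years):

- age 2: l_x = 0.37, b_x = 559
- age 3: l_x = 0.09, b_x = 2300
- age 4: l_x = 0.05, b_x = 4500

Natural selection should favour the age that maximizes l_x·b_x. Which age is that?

Expected offspring if breeding at age x = l_x × b_x:
  age 2: 0.37 × 559 = 206.830
  age 3: 0.09 × 2300 = 207.000
  age 4: 0.05 × 4500 = 225.000
Maximum at age 4 (225.000).

4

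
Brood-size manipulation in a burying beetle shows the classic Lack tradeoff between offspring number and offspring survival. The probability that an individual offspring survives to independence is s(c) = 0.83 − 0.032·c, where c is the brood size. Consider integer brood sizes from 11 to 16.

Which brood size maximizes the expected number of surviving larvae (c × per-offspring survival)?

Expected surviving larvae = c × s(c):
  c=11: 11 × 0.478 = 5.258
  c=12: 12 × 0.446 = 5.352
  c=13: 13 × 0.414 = 5.382
  c=14: 14 × 0.382 = 5.348
  c=15: 15 × 0.350 = 5.250
  c=16: 16 × 0.318 = 5.088
Maximum at c = 13 (5.382 surviving larvae).

13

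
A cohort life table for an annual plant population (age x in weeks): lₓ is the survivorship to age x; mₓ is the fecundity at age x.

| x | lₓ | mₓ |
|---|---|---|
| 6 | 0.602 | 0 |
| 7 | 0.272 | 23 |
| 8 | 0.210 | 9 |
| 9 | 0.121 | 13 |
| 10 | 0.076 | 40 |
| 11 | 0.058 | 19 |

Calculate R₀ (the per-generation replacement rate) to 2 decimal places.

R₀ = Σ lₓ mₓ:
  age 6: 0.602 × 0 = 0.0000
  age 7: 0.272 × 23 = 6.2560
  age 8: 0.210 × 9 = 1.8900
  age 9: 0.121 × 13 = 1.5730
  age 10: 0.076 × 40 = 3.0400
  age 11: 0.058 × 19 = 1.1020
R₀ = 0.0000 + 6.2560 + 1.8900 + 1.5730 + 3.0400 + 1.1020 = 13.8610

13.86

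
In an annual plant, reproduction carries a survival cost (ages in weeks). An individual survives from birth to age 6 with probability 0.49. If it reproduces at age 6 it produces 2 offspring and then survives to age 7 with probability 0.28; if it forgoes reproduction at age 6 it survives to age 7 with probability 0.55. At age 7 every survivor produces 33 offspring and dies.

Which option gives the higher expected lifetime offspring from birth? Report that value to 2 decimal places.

breed at age 6: R₀ = 0.49 × (2 + 0.28 × 33) = 0.49 × 11.2400 = 5.5076
delay to age 7: R₀ = 0.49 × (0.55 × 33) = 0.49 × 18.1500 = 8.8935
Higher: delay to age 7 (8.8935).

8.89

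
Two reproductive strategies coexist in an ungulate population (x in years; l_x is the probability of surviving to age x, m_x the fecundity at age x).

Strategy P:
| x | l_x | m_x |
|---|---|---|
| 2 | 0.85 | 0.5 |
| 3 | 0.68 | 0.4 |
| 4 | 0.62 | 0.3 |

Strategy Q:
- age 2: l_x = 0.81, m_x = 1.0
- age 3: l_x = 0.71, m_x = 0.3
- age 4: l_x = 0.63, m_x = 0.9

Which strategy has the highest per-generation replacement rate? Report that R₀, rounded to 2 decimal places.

1.59

Strategy P: R₀ = 0.85×0.5 + 0.68×0.4 + 0.62×0.3 = 0.8830
Strategy Q: R₀ = 0.81×1.0 + 0.71×0.3 + 0.63×0.9 = 1.5900
Highest R₀: strategy Q with 1.5900.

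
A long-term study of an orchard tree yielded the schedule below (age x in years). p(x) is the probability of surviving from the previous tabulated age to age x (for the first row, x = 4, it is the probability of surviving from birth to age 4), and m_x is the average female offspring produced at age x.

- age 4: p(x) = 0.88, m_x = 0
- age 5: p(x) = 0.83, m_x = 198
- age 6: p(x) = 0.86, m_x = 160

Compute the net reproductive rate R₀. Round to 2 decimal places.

245.12

Survivorship from birth: l_x = p_4·p_5·…·p_x.
  l_4 = 0.88000
  l_5 = 0.73040
  l_6 = 0.62814
R₀ = Σ l_x m_x:
  age 4: 0.88000 × 0 = 0.0000
  age 5: 0.73040 × 198 = 144.6192
  age 6: 0.62814 × 160 = 100.5024
R₀ = 0.0000 + 144.6192 + 100.5024 = 245.1216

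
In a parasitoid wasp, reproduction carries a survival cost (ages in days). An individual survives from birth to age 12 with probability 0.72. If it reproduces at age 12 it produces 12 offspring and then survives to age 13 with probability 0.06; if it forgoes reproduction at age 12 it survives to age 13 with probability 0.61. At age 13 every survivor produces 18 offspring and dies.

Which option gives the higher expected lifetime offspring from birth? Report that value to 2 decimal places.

9.42

breed at age 12: R₀ = 0.72 × (12 + 0.06 × 18) = 0.72 × 13.0800 = 9.4176
delay to age 13: R₀ = 0.72 × (0.61 × 18) = 0.72 × 10.9800 = 7.9056
Higher: breed at age 12 (9.4176).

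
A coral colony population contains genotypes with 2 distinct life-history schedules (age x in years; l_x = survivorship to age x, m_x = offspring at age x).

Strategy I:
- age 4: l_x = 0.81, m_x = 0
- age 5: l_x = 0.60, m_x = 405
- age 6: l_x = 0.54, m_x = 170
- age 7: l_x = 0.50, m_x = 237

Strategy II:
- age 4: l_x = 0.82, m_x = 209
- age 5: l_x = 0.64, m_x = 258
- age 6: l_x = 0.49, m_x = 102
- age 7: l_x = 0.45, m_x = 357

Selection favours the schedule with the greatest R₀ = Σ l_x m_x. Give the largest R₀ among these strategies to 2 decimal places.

Strategy I: R₀ = 0.81×0 + 0.60×405 + 0.54×170 + 0.50×237 = 453.3000
Strategy II: R₀ = 0.82×209 + 0.64×258 + 0.49×102 + 0.45×357 = 547.1300
Highest R₀: strategy II with 547.1300.

547.13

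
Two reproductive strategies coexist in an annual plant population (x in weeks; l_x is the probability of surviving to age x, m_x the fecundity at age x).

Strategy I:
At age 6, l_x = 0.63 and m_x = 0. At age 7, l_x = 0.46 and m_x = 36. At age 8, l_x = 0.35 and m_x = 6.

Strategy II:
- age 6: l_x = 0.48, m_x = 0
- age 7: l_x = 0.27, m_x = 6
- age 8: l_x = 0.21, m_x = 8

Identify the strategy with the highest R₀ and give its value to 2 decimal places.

18.66

Strategy I: R₀ = 0.63×0 + 0.46×36 + 0.35×6 = 18.6600
Strategy II: R₀ = 0.48×0 + 0.27×6 + 0.21×8 = 3.3000
Highest R₀: strategy I with 18.6600.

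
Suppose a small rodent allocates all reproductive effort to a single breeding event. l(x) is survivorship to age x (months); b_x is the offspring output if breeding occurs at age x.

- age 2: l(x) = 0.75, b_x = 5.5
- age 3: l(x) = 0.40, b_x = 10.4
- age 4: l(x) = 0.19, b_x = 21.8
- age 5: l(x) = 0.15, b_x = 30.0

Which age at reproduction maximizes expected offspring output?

Expected offspring if breeding at age x = l(x) × b_x:
  age 2: 0.75 × 5.5 = 4.125
  age 3: 0.40 × 10.4 = 4.160
  age 4: 0.19 × 21.8 = 4.142
  age 5: 0.15 × 30.0 = 4.500
Maximum at age 5 (4.500).

5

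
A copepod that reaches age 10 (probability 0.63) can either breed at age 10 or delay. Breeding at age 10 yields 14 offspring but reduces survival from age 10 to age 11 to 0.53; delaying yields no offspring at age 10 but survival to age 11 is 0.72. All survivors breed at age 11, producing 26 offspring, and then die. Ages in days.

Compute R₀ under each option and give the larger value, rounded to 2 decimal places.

17.50

breed at age 10: R₀ = 0.63 × (14 + 0.53 × 26) = 0.63 × 27.7800 = 17.5014
delay to age 11: R₀ = 0.63 × (0.72 × 26) = 0.63 × 18.7200 = 11.7936
Higher: breed at age 10 (17.5014).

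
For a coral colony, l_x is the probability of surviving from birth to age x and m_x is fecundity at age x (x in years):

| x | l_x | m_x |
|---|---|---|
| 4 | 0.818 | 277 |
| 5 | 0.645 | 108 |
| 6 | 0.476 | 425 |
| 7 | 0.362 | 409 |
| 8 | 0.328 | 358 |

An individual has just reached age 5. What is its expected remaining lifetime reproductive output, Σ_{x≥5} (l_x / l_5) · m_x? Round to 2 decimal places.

833.24

l_5 = 0.645. Conditional survival from age 5 to x is l_x / l_5.
  x=5: (0.645/0.645) × 108 = 108.0000
  x=6: (0.476/0.645) × 425 = 313.6434
  x=7: (0.362/0.645) × 409 = 229.5473
  x=8: (0.328/0.645) × 358 = 182.0527
Sum = 108.0000 + 313.6434 + 229.5473 + 182.0527 = 833.2434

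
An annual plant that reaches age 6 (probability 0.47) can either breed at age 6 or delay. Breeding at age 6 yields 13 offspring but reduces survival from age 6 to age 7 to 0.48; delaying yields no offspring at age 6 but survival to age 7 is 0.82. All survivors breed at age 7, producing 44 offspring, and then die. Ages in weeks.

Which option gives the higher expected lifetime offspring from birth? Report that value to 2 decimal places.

breed at age 6: R₀ = 0.47 × (13 + 0.48 × 44) = 0.47 × 34.1200 = 16.0364
delay to age 7: R₀ = 0.47 × (0.82 × 44) = 0.47 × 36.0800 = 16.9576
Higher: delay to age 7 (16.9576).

16.96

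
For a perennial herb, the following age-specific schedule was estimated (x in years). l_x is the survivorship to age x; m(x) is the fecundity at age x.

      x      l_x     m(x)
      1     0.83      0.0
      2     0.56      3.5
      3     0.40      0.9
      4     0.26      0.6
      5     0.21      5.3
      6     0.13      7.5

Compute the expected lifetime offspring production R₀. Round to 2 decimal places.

R₀ = Σ l_x m(x):
  age 1: 0.83 × 0.0 = 0.0000
  age 2: 0.56 × 3.5 = 1.9600
  age 3: 0.40 × 0.9 = 0.3600
  age 4: 0.26 × 0.6 = 0.1560
  age 5: 0.21 × 5.3 = 1.1130
  age 6: 0.13 × 7.5 = 0.9750
R₀ = 0.0000 + 1.9600 + 0.3600 + 0.1560 + 1.1130 + 0.9750 = 4.5640

4.56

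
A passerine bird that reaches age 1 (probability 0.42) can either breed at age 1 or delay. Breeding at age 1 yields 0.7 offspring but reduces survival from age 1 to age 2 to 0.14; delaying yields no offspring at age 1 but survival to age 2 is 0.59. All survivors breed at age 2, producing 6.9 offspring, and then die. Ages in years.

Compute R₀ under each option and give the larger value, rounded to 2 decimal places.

1.71

breed at age 1: R₀ = 0.42 × (0.7 + 0.14 × 6.9) = 0.42 × 1.6660 = 0.6997
delay to age 2: R₀ = 0.42 × (0.59 × 6.9) = 0.42 × 4.0710 = 1.7098
Higher: delay to age 2 (1.7098).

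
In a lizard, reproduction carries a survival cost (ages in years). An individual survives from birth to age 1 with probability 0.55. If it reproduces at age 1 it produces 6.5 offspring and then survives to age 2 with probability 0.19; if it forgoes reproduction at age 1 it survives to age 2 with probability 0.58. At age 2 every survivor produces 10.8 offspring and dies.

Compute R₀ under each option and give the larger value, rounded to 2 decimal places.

breed at age 1: R₀ = 0.55 × (6.5 + 0.19 × 10.8) = 0.55 × 8.5520 = 4.7036
delay to age 2: R₀ = 0.55 × (0.58 × 10.8) = 0.55 × 6.2640 = 3.4452
Higher: breed at age 1 (4.7036).

4.70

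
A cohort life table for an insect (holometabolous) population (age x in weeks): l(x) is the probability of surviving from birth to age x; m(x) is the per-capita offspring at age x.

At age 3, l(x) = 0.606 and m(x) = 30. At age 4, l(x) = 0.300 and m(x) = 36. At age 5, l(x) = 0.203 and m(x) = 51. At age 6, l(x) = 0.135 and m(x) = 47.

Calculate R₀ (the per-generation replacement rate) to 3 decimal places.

45.678

R₀ = Σ l(x) m(x):
  age 3: 0.606 × 30 = 18.1800
  age 4: 0.300 × 36 = 10.8000
  age 5: 0.203 × 51 = 10.3530
  age 6: 0.135 × 47 = 6.3450
R₀ = 18.1800 + 10.8000 + 10.3530 + 6.3450 = 45.6780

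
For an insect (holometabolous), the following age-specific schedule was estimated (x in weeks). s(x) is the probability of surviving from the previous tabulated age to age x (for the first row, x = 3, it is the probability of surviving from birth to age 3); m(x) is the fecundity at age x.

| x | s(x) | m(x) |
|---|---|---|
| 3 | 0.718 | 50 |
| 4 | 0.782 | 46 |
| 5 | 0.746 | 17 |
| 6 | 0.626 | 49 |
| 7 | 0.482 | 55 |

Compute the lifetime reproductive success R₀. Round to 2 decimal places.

88.65

Survivorship from birth: l_x = s_3·s_4·…·s_x.
  l_3 = 0.71800
  l_4 = 0.56148
  l_5 = 0.41886
  l_6 = 0.26221
  l_7 = 0.12638
R₀ = Σ l_x m(x):
  age 3: 0.71800 × 50 = 35.9000
  age 4: 0.56148 × 46 = 25.8281
  age 5: 0.41886 × 17 = 7.1206
  age 6: 0.26221 × 49 = 12.8483
  age 7: 0.12638 × 55 = 6.9509
R₀ = 35.9000 + 25.8281 + 7.1206 + 12.8483 + 6.9509 = 88.6479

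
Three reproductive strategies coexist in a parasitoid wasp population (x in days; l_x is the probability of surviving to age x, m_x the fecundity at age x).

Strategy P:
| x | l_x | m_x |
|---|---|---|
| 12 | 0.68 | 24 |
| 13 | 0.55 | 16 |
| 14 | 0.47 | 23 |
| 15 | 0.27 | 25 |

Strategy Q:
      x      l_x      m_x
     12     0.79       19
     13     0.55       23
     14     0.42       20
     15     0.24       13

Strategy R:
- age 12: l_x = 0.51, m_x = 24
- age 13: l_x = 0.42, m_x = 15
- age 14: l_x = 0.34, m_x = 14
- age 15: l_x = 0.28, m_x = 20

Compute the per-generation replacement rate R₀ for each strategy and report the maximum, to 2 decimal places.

Strategy P: R₀ = 0.68×24 + 0.55×16 + 0.47×23 + 0.27×25 = 42.6800
Strategy Q: R₀ = 0.79×19 + 0.55×23 + 0.42×20 + 0.24×13 = 39.1800
Strategy R: R₀ = 0.51×24 + 0.42×15 + 0.34×14 + 0.28×20 = 28.9000
Highest R₀: strategy P with 42.6800.

42.68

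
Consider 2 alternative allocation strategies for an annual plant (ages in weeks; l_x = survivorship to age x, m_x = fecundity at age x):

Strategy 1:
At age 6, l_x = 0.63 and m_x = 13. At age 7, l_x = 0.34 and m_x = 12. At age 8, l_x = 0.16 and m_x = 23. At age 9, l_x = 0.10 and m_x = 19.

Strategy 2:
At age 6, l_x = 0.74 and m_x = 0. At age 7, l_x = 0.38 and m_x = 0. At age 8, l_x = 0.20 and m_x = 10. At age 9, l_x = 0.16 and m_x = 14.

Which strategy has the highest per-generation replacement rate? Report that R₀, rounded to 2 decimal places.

17.85

Strategy 1: R₀ = 0.63×13 + 0.34×12 + 0.16×23 + 0.10×19 = 17.8500
Strategy 2: R₀ = 0.74×0 + 0.38×0 + 0.20×10 + 0.16×14 = 4.2400
Highest R₀: strategy 1 with 17.8500.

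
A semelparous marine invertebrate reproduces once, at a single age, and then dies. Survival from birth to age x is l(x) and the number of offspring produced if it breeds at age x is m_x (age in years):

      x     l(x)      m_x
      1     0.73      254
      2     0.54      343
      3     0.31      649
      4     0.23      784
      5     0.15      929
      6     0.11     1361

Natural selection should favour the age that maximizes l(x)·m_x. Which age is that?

Expected offspring if breeding at age x = l(x) × m_x:
  age 1: 0.73 × 254 = 185.420
  age 2: 0.54 × 343 = 185.220
  age 3: 0.31 × 649 = 201.190
  age 4: 0.23 × 784 = 180.320
  age 5: 0.15 × 929 = 139.350
  age 6: 0.11 × 1361 = 149.710
Maximum at age 3 (201.190).

3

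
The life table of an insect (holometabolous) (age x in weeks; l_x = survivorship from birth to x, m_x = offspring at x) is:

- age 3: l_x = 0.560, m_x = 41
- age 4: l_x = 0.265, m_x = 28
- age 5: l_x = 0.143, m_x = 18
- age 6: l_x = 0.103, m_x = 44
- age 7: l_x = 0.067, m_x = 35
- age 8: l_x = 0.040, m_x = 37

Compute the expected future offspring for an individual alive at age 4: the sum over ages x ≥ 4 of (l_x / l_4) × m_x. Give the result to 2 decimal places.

l_4 = 0.265. Conditional survival from age 4 to x is l_x / l_4.
  x=4: (0.265/0.265) × 28 = 28.0000
  x=5: (0.143/0.265) × 18 = 9.7132
  x=6: (0.103/0.265) × 44 = 17.1019
  x=7: (0.067/0.265) × 35 = 8.8491
  x=8: (0.040/0.265) × 37 = 5.5849
Sum = 28.0000 + 9.7132 + 17.1019 + 8.8491 + 5.5849 = 69.2491

69.25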